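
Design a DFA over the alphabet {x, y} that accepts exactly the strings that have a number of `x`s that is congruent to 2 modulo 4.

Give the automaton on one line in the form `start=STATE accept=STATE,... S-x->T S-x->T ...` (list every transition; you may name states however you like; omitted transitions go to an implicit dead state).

The only thing that matters is how many `x`s have appeared, reduced mod 4. Use one state per residue: A for 0, …, D for 3. Reading `x` moves to the next residue; anything else stays put. C is accepting.
A 4-state machine:
       x  y 
>  A   B  A 
   B   C  B 
 * C   D  C 
   D   A  D 
(> = start, * = accepting)

start=A accept=C A-x->B A-y->A B-x->C B-y->B C-x->D C-y->C D-x->A D-y->D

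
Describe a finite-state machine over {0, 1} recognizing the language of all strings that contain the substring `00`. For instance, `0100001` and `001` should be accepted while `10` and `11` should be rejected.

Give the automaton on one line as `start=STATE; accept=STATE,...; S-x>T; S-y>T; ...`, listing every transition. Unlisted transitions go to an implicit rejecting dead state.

start=A; accept=C; A-0>B; A-1>A; B-0>C; B-1>A; C-0>C; C-1>C

States A..B record the length of the longest prefix of `00` that matches the current input suffix. Reaching C means `00` has been seen, and we stay there forever. Accept from C.
3 states suffice.
       0  1 
>  A   B  A 
   B   C  A 
 * C   C  C 
(> = start, * = accepting)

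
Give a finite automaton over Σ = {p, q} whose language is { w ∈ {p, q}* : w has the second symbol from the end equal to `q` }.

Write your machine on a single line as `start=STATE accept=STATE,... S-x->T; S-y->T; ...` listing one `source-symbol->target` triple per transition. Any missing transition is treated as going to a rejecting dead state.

Because acceptance depends on a position counted from the end, the machine has to buffer the most recent 2 symbols. Make each state the string of the last up-to-2 symbols read; on input `x` shift the window left and append `x`. Accept when the buffered window has length 2 and begins with `q`.
With 7 states:
        p   q  
>  s0   s1  s2 
   s1   s3  s4 
   s2   s5  s6 
   s3   s3  s4 
   s4   s5  s6 
 * s5   s3  s4 
 * s6   s5  s6 
(> = start, * = accepting)

start=s0; accept=s5,s6; s0-p->s1; s0-q->s2; s1-p->s3; s1-q->s4; s2-p->s5; s2-q->s6; s3-p->s3; s3-q->s4; s4-p->s5; s4-q->s6; s5-p->s3; s5-q->s4; s6-p->s5; s6-q->s6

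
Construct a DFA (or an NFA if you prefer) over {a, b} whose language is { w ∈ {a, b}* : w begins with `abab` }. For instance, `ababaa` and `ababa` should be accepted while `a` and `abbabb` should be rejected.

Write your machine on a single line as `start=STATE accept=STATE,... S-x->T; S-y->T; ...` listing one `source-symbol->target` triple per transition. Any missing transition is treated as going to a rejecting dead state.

start=s0; accept=s4; s0-a->s1; s0-b->s5; s1-a->s5; s1-b->s2; s2-a->s3; s2-b->s5; s3-a->s5; s3-b->s4; s4-a->s4; s4-b->s4; s5-a->s5; s5-b->s5

Walk along `abab` while the input agrees: from s0 take `a` to s1, and so on. Any deviation drops to the rejecting sink s5. Once s4 is reached the prefix is confirmed and every continuation is accepted.
6 states suffice.
        a   b  
>  s0   s1  s5 
   s1   s5  s2 
   s2   s3  s5 
   s3   s5  s4 
 * s4   s4  s4 
   s5   s5  s5 
(> = start, * = accepting)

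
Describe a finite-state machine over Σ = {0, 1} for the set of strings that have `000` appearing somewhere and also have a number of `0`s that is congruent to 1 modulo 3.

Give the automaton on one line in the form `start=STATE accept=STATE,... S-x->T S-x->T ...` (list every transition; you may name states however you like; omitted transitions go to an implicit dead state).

Build one automaton per condition and run them in lockstep. The first has 4 states tracking whether and how much of `000` has been seen; the second has 3 states tracking the count of `0`s modulo 3. A product state is a pair (one from each), accepting exactly when both do.
          0    1  
>  s0     s1   s0 
   s1     s2   s3 
   s2     s4   s5 
   s3     s6   s3 
   s4     s7   s4 
   s5     s8   s5 
   s6     s9   s5 
 * s7    s10   s7 
   s8    s11   s0 
   s9     s7   s0 
   s10    s4  s10 
   s11   s10   s3 
(> = start, * = accepting)

start=s0 accept=s7 s0-0->s1 s0-1->s0 s1-0->s2 s1-1->s3 s2-0->s4 s2-1->s5 s3-0->s6 s3-1->s3 s4-0->s7 s4-1->s4 s5-0->s8 s5-1->s5 s6-0->s9 s6-1->s5 s7-0->s10 s7-1->s7 s8-0->s11 s8-1->s0 s9-0->s7 s9-1->s0 s10-0->s4 s10-1->s10 s11-0->s10 s11-1->s3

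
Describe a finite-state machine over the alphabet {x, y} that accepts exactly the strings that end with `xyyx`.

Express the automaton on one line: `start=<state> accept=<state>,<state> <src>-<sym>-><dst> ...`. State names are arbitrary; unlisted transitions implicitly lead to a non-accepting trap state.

start=A accept=E A-x->B A-y->A B-x->B B-y->C C-x->B C-y->D D-x->E D-y->A E-x->B E-y->C

Remember how much of `xyyx` the current input suffix matches. State A means no match yet; B means the last symbol is `x`; C means the last 2 symbols are `xy`; D means the last 3 symbols are `xyy`; E means the last 4 symbols are `xyyx`. Only E accepts. On a mismatch, fall back to the longest proper suffix that is still a prefix of `xyyx`.
       x  y 
>  A   B  A 
   B   B  C 
   C   B  D 
   D   E  A 
 * E   B  C 
(> = start, * = accepting)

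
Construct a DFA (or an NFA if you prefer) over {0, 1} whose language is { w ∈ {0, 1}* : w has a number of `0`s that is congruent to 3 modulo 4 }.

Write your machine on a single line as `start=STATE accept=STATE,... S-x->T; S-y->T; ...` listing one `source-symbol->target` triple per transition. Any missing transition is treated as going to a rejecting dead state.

start=A; accept=D; A-0->B; A-1->A; B-0->C; B-1->B; C-0->D; C-1->C; D-0->A; D-1->D

The only thing that matters is how many `0`s have appeared, reduced mod 4. Use one state per residue: A for 0, …, D for 3. Reading `0` moves to the next residue; anything else stays put. D is accepting.
4 states suffice.
       0  1 
>  A   B  A 
   B   C  B 
   C   D  C 
 * D   A  D 
(> = start, * = accepting)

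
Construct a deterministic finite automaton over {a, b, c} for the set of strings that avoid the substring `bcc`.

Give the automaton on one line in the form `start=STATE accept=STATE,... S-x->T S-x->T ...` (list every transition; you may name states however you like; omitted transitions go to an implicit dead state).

Track partial matches of the forbidden pattern `bcc`. State q3 is a dead state reached once `bcc` has occurred; every other state accepts. q0 means no part of `bcc` is currently matched.
4 states suffice.
        a   b   c  
>* q0   q0  q1  q0 
 * q1   q0  q1  q2 
 * q2   q0  q1  q3 
   q3   q3  q3  q3 
(> = start, * = accepting)

start=q0 accept=q0,q1,q2 q0-a->q0 q0-b->q1 q0-c->q0 q1-a->q0 q1-b->q1 q1-c->q2 q2-a->q0 q2-b->q1 q2-c->q3 q3-a->q3 q3-b->q3 q3-c->q3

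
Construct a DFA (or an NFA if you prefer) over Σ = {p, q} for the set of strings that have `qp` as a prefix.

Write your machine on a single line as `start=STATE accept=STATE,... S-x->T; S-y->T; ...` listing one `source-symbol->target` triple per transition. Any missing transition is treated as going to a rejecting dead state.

Walk along `qp` while the input agrees: from A take `q` to B, and so on. Any deviation drops to the rejecting sink D. Once C is reached the prefix is confirmed and every continuation is accepted.
With 4 states:
       p  q 
>  A   D  B 
   B   C  D 
 * C   C  C 
   D   D  D 
(> = start, * = accepting)

start=A; accept=C; A-p->D; A-q->B; B-p->C; B-q->D; C-p->C; C-q->C; D-p->D; D-q->D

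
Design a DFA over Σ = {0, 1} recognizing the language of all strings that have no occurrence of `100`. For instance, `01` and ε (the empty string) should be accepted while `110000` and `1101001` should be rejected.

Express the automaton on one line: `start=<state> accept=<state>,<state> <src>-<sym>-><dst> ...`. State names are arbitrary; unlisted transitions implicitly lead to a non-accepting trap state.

Track partial matches of the forbidden pattern `100`. State q3 is a dead state reached once `100` has occurred; every other state accepts. q0 means no part of `100` is currently matched.
        0   1  
>* q0   q0  q1 
 * q1   q2  q1 
 * q2   q3  q1 
   q3   q3  q3 
(> = start, * = accepting)

start=q0 accept=q0,q1,q2 q0-0->q0 q0-1->q1 q1-0->q2 q1-1->q1 q2-0->q3 q2-1->q1 q3-0->q3 q3-1->q3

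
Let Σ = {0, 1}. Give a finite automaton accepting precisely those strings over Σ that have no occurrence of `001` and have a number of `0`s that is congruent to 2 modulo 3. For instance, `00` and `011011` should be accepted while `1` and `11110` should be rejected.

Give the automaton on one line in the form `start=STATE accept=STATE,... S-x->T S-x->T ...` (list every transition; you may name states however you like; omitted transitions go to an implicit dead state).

Handle the two conditions separately and then intersect. The first has 4 states tracking partial matches of the forbidden pattern `001`; the second has 3 states tracking the count of `0`s modulo 3. A product state is a pair (one from each), accepting exactly when both do.
A 12-state machine:
       0  1 
>  A   B  A 
   B   C  D 
 * C   E  F 
   D   G  D 
   E   H  I 
   F   I  F 
 * G   E  J 
   H   C  K 
   I   K  I 
 * J   L  J 
   K   F  K 
   L   H  A 
(> = start, * = accepting)

start=A accept=C,G,J A-0->B A-1->A B-0->C B-1->D C-0->E C-1->F D-0->G D-1->D E-0->H E-1->I F-0->I F-1->F G-0->E G-1->J H-0->C H-1->K I-0->K I-1->I J-0->L J-1->J K-0->F K-1->K L-0->H L-1->A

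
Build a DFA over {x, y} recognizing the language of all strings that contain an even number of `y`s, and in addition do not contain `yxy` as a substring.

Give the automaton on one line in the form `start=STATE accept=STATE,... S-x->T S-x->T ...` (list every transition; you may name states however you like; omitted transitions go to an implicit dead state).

start=s0 accept=s0,s3,s6 s0-x->s0 s0-y->s1 s1-x->s2 s1-y->s3 s2-x->s4 s2-y->s5 s3-x->s6 s3-y->s1 s4-x->s4 s4-y->s3 s5-x->s5 s5-y->s7 s6-x->s0 s6-y->s7 s7-x->s7 s7-y->s5

Handle the two conditions separately and then intersect. The first has 2 states tracking the count of `y`s modulo 2; the second has 4 states tracking partial matches of the forbidden pattern `yxy`. A product state is a pair (one from each), accepting exactly when both do.
8 states suffice.
        x   y  
>* s0   s0  s1 
   s1   s2  s3 
   s2   s4  s5 
 * s3   s6  s1 
   s4   s4  s3 
   s5   s5  s7 
 * s6   s0  s7 
   s7   s7  s5 
(> = start, * = accepting)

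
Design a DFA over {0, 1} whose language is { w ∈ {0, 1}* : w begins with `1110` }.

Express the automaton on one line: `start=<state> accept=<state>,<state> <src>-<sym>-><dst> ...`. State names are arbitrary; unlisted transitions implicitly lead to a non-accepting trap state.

Walk along `1110` while the input agrees: from S0 take `1` to S1, and so on. Any deviation drops to the rejecting sink S5. Once S4 is reached the prefix is confirmed and every continuation is accepted.
        0   1  
>  S0   S5  S1 
   S1   S5  S2 
   S2   S5  S3 
   S3   S4  S5 
 * S4   S4  S4 
   S5   S5  S5 
(> = start, * = accepting)

start=S0 accept=S4 S0-0->S5 S0-1->S1 S1-0->S5 S1-1->S2 S2-0->S5 S2-1->S3 S3-0->S4 S3-1->S5 S4-0->S4 S4-1->S4 S5-0->S5 S5-1->S5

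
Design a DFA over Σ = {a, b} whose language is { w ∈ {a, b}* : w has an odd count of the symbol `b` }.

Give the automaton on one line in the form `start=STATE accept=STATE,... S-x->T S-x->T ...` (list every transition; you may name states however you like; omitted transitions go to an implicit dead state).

start=S0 accept=S1 S0-a->S0 S0-b->S1 S1-a->S1 S1-b->S0

Keep the running count of `b`s modulo 2: each `b` advances along the cycle S0 → S1 → S0 while other symbols loop. Accept at S1.
2 states suffice.
        a   b  
>  S0   S0  S1 
 * S1   S1  S0 
(> = start, * = accepting)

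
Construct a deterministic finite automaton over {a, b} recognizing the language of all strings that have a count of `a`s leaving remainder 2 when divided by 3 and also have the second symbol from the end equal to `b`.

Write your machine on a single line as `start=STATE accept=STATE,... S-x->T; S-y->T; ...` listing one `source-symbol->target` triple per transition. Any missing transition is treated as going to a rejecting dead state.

Run two small machines in parallel and take their product. One (3 states) tracks the count of `a`s modulo 3; the other (7 states) tracks the last 2 symbols read. Each combined state is a pair, one component from each; accept when both components accept. Minimizing collapses redundant product states.
        a   b  
>  q0   q1  q0 
   q1   q2  q3 
   q2   q0  q4 
   q3   q5  q3 
   q4   q0  q6 
 * q5   q0  q4 
 * q6   q0  q6 
(> = start, * = accepting)

start=q0; accept=q5,q6; q0-a->q1; q0-b->q0; q1-a->q2; q1-b->q3; q2-a->q0; q2-b->q4; q3-a->q5; q3-b->q3; q4-a->q0; q4-b->q6; q5-a->q0; q5-b->q4; q6-a->q0; q6-b->q6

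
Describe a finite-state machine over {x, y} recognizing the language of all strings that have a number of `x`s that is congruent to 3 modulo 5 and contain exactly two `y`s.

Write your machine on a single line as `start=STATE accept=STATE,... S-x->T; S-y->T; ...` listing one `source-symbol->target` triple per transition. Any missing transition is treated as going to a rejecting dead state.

Handle the two conditions separately and then intersect. One (5 states) tracks the count of `x`s modulo 5; the other (4 states) tracks the count of `y`s, saturating at 3. Each combined state is a pair, one component from each; accept when both components accept. Equivalent product states are then merged.
16 states suffice.
          x    y  
>  q0     q1   q2 
   q1     q3   q4 
   q2     q4   q5 
   q3     q6   q7 
   q4     q7   q8 
   q5     q8   q9 
   q6    q10  q11 
   q7    q11  q12 
   q8    q12   q9 
   q9     q9   q9 
   q10    q0  q13 
   q11   q13  q14 
   q12   q14   q9 
   q13    q2  q15 
 * q14   q15   q9 
   q15    q5   q9 
(> = start, * = accepting)

start=q0; accept=q14; q0-x->q1; q0-y->q2; q1-x->q3; q1-y->q4; q2-x->q4; q2-y->q5; q3-x->q6; q3-y->q7; q4-x->q7; q4-y->q8; q5-x->q8; q5-y->q9; q6-x->q10; q6-y->q11; q7-x->q11; q7-y->q12; q8-x->q12; q8-y->q9; q9-x->q9; q9-y->q9; q10-x->q0; q10-y->q13; q11-x->q13; q11-y->q14; q12-x->q14; q12-y->q9; q13-x->q2; q13-y->q15; q14-x->q15; q14-y->q9; q15-x->q5; q15-y->q9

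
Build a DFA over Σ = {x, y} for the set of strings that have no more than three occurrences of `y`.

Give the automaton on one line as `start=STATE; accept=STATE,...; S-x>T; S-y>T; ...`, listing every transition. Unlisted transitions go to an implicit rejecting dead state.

Only the number of `y`s matters, and only up to 4. Make a chain A → B → C → D → E advanced by each `y` (with E absorbing); every other symbol self-loops. The accepting set is {A, B, C, D}.
A 5-state machine:
       x  y 
>* A   A  B 
 * B   B  C 
 * C   C  D 
 * D   D  E 
   E   E  E 
(> = start, * = accepting)

start=A; accept=A,B,C,D; A-x>A; A-y>B; B-x>B; B-y>C; C-x>C; C-y>D; D-x>D; D-y>E; E-x>E; E-y>E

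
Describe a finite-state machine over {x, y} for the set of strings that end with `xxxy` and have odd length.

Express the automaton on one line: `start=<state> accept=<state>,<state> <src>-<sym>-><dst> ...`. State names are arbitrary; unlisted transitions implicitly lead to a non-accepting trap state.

Build one automaton per condition and run them in lockstep. One (5 states) tracks how much of the suffix `xxxy` has currently been matched; the other (2 states) tracks the input length modulo 2. Each combined state is a pair, one component from each; accept when both components accept.
        x   y  
>  s0   s1  s2 
   s1   s3  s0 
   s2   s4  s0 
   s3   s5  s2 
   s4   s6  s2 
   s5   s7  s8 
   s6   s7  s0 
   s7   s5  s9 
   s8   s1  s2 
 * s9   s4  s0 
(> = start, * = accepting)

start=s0 accept=s9 s0-x->s1 s0-y->s2 s1-x->s3 s1-y->s0 s2-x->s4 s2-y->s0 s3-x->s5 s3-y->s2 s4-x->s6 s4-y->s2 s5-x->s7 s5-y->s8 s6-x->s7 s6-y->s0 s7-x->s5 s7-y->s9 s8-x->s1 s8-y->s2 s9-x->s4 s9-y->s0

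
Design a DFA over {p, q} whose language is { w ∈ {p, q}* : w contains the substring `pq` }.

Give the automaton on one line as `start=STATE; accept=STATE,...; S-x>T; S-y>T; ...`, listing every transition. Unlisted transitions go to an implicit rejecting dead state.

start=s0; accept=s2; s0-p>s1; s0-q>s0; s1-p>s1; s1-q>s2; s2-p>s2; s2-q>s2

Track how much of `pq` has been matched so far: state s0 is no progress, s2 is the absorbing accept state reached once `pq` has occurred. Intermediate states record partial matches; on a mismatch, fall back to the longest reusable overlap.
        p   q  
>  s0   s1  s0 
   s1   s1  s2 
 * s2   s2  s2 
(> = start, * = accepting)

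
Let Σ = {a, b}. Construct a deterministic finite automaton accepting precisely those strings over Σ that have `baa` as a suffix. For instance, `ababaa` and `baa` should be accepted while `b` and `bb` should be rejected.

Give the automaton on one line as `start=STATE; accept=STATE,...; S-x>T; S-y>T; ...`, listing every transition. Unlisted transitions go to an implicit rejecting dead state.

Let each state record the length of the longest suffix of the input read so far that is also a prefix of `baa`. s1 means the last symbol is `b`; s2 means the last 2 symbols are `ba`; s3 means the last 3 symbols are `baa`. Accept only at s3, where the string currently ends in `baa`.
A 4-state machine:
        a   b  
>  s0   s0  s1 
   s1   s2  s1 
   s2   s3  s1 
 * s3   s0  s1 
(> = start, * = accepting)

start=s0; accept=s3; s0-a>s0; s0-b>s1; s1-a>s2; s1-b>s1; s2-a>s3; s2-b>s1; s3-a>s0; s3-b>s1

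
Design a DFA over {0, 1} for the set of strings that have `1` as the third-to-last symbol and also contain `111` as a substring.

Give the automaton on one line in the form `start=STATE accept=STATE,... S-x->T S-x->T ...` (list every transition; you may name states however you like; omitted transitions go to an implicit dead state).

start=q0 accept=q14,q15,q16,q17 q0-0->q1 q0-1->q2 q1-0->q3 q1-1->q4 q2-0->q5 q2-1->q6 q3-0->q7 q3-1->q8 q4-0->q9 q4-1->q10 q5-0->q11 q5-1->q12 q6-0->q13 q6-1->q14 q7-0->q7 q7-1->q8 q8-0->q9 q8-1->q10 q9-0->q11 q9-1->q12 q10-0->q13 q10-1->q14 q11-0->q7 q11-1->q8 q12-0->q9 q12-1->q10 q13-0->q11 q13-1->q12 q14-0->q15 q14-1->q14 q15-0->q16 q15-1->q17 q16-0->q18 q16-1->q19 q17-0->q20 q17-1->q21 q18-0->q18 q18-1->q19 q19-0->q20 q19-1->q21 q20-0->q16 q20-1->q17 q21-0->q15 q21-1->q14

Build one automaton per condition and run them in lockstep. One (15 states) tracks the last 3 symbols read; the other (4 states) tracks whether and how much of `111` has been seen. Each combined state is a pair, one component from each; accept when both components accept.
          0    1  
>  q0     q1   q2 
   q1     q3   q4 
   q2     q5   q6 
   q3     q7   q8 
   q4     q9  q10 
   q5    q11  q12 
   q6    q13  q14 
   q7     q7   q8 
   q8     q9  q10 
   q9    q11  q12 
   q10   q13  q14 
   q11    q7   q8 
   q12    q9  q10 
   q13   q11  q12 
 * q14   q15  q14 
 * q15   q16  q17 
 * q16   q18  q19 
 * q17   q20  q21 
   q18   q18  q19 
   q19   q20  q21 
   q20   q16  q17 
   q21   q15  q14 
(> = start, * = accepting)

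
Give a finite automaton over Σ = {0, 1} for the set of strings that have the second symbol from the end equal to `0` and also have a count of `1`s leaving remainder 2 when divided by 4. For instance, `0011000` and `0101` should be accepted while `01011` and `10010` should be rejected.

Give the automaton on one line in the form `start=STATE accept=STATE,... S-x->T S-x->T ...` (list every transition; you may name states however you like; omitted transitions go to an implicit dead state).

Run two small machines in parallel and take their product. One (7 states) tracks the last 2 symbols read; the other (4 states) tracks the count of `1`s modulo 4. Each combined state is a pair, one component from each; accept when both components accept.
       0  1 
>  A   B  C 
   B   D  E 
   C   F  G 
   D   D  E 
   E   F  G 
   F   H  I 
   G   J  K 
   H   H  I 
 * I   J  K 
   J   L  M 
   K   N  O 
 * L   L  M 
   M   N  O 
   N   P  Q 
   O   R  S 
   P   P  Q 
   Q   R  S 
   R   D  E 
   S   F  G 
(> = start, * = accepting)

start=A accept=I,L A-0->B A-1->C B-0->D B-1->E C-0->F C-1->G D-0->D D-1->E E-0->F E-1->G F-0->H F-1->I G-0->J G-1->K H-0->H H-1->I I-0->J I-1->K J-0->L J-1->M K-0->N K-1->O L-0->L L-1->M M-0->N M-1->O N-0->P N-1->Q O-0->R O-1->S P-0->P P-1->Q Q-0->R Q-1->S R-0->D R-1->E S-0->F S-1->G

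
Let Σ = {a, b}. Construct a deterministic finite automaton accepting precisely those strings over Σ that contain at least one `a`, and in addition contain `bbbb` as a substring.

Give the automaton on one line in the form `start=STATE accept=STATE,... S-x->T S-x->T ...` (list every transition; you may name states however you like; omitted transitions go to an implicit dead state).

Build one automaton per condition and run them in lockstep. The first has 3 states tracking the count of `a`s, saturating at 2; the second has 5 states tracking whether and how much of `bbbb` has been seen. A product state is a pair (one from each), accepting exactly when both do. Minimizing collapses redundant product states.
A 10-state machine:
        a   b  
>  q0   q1  q2 
   q1   q1  q3 
   q2   q1  q4 
   q3   q1  q5 
   q4   q1  q6 
   q5   q1  q7 
   q6   q1  q8 
   q7   q1  q9 
   q8   q9  q8 
 * q9   q9  q9 
(> = start, * = accepting)

start=q0 accept=q9 q0-a->q1 q0-b->q2 q1-a->q1 q1-b->q3 q2-a->q1 q2-b->q4 q3-a->q1 q3-b->q5 q4-a->q1 q4-b->q6 q5-a->q1 q5-b->q7 q6-a->q1 q6-b->q8 q7-a->q1 q7-b->q9 q8-a->q9 q8-b->q8 q9-a->q9 q9-b->q9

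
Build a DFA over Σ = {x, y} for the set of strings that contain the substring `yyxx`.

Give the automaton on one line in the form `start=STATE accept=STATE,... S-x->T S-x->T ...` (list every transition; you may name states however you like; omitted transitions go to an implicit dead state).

States A..D record the length of the longest prefix of `yyxx` that matches the current input suffix. Reaching E means `yyxx` has been seen, and we stay there forever. Accept from E.
A 5-state machine:
       x  y 
>  A   A  B 
   B   A  C 
   C   D  C 
   D   E  B 
 * E   E  E 
(> = start, * = accepting)

start=A accept=E A-x->A A-y->B B-x->A B-y->C C-x->D C-y->C D-x->E D-y->B E-x->E E-y->E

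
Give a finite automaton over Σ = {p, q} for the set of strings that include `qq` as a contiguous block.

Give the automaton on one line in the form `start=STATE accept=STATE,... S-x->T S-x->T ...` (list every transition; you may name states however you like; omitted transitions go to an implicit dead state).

start=s0 accept=s2 s0-p->s0 s0-q->s1 s1-p->s0 s1-q->s2 s2-p->s2 s2-q->s2

States s0..s1 record the length of the longest prefix of `qq` that matches the current input suffix. Reaching s2 means `qq` has been seen, and we stay there forever. Accept from s2.
3 states suffice.
        p   q  
>  s0   s0  s1 
   s1   s0  s2 
 * s2   s2  s2 
(> = start, * = accepting)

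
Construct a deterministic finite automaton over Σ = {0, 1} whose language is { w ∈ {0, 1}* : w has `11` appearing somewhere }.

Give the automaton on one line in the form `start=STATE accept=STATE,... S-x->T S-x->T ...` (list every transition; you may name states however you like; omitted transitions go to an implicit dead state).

States S0..S1 record the length of the longest prefix of `11` that matches the current input suffix. Reaching S2 means `11` has been seen, and we stay there forever. Accept from S2.
        0   1  
>  S0   S0  S1 
   S1   S0  S2 
 * S2   S2  S2 
(> = start, * = accepting)

start=S0 accept=S2 S0-0->S0 S0-1->S1 S1-0->S0 S1-1->S2 S2-0->S2 S2-1->S2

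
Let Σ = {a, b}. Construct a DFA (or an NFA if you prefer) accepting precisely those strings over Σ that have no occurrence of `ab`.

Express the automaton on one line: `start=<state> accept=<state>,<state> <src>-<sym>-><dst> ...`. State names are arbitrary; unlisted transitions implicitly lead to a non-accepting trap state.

This is the complement of 'contains `ab`'. Use the same substring-matching states — q0 through q2 holding how much of `ab` has just been matched — but flip the accepting set: everything except the trap q2 accepts.
With 3 states:
        a   b  
>* q0   q1  q0 
 * q1   q1  q2 
   q2   q2  q2 
(> = start, * = accepting)

start=q0 accept=q0,q1 q0-a->q1 q0-b->q0 q1-a->q1 q1-b->q2 q2-a->q2 q2-b->q2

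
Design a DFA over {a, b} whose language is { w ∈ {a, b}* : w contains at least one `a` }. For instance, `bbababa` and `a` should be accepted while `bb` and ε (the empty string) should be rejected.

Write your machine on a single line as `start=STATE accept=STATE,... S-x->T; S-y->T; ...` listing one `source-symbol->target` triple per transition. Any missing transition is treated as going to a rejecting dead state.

start=q0; accept=q1,q2; q0-a->q1; q0-b->q0; q1-a->q2; q1-b->q1; q2-a->q2; q2-b->q2

Count `a`s, saturating at 2: state q0 means no `a` yet, q1 means one `a` seen, q2 means more than one. Each `a` increments (capped at q2); other symbols loop. Accept from {q1, q2}.
With 3 states:
        a   b  
>  q0   q1  q0 
 * q1   q2  q1 
 * q2   q2  q2 
(> = start, * = accepting)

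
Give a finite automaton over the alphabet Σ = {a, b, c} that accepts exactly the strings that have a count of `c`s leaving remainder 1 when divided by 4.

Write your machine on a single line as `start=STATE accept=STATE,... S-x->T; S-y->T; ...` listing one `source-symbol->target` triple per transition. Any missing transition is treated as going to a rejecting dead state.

start=q0; accept=q1; q0-a->q0; q0-b->q0; q0-c->q1; q1-a->q1; q1-b->q1; q1-c->q2; q2-a->q2; q2-b->q2; q2-c->q3; q3-a->q3; q3-b->q3; q3-c->q0

Keep the running count of `c`s modulo 4: each `c` advances along the cycle q0 → q1 → q2 → q3 → q0 while other symbols loop. Accept at q1.
4 states suffice.
        a   b   c  
>  q0   q0  q0  q1 
 * q1   q1  q1  q2 
   q2   q2  q2  q3 
   q3   q3  q3  q0 
(> = start, * = accepting)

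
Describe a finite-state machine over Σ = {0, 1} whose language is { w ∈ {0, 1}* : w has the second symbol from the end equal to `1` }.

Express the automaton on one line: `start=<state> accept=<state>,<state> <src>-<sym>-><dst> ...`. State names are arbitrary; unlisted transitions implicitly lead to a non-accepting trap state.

start=s0 accept=s5,s6 s0-0->s1 s0-1->s2 s1-0->s3 s1-1->s4 s2-0->s5 s2-1->s6 s3-0->s3 s3-1->s4 s4-0->s5 s4-1->s6 s5-0->s3 s5-1->s4 s6-0->s5 s6-1->s6

A DFA must remember the last 2 symbols (since which symbol is second-to-last isn't known until the input ends). Use one state per possible window of the last ≤2 symbols; accept from those whose window starts with `1`.
7 states suffice.
        0   1  
>  s0   s1  s2 
   s1   s3  s4 
   s2   s5  s6 
   s3   s3  s4 
   s4   s5  s6 
 * s5   s3  s4 
 * s6   s5  s6 
(> = start, * = accepting)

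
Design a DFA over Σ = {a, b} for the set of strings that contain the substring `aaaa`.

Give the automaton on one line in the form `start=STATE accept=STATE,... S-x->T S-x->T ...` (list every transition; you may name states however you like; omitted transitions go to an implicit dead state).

States q0..q3 record the length of the longest prefix of `aaaa` that matches the current input suffix. Reaching q4 means `aaaa` has been seen, and we stay there forever. Accept from q4.
        a   b  
>  q0   q1  q0 
   q1   q2  q0 
   q2   q3  q0 
   q3   q4  q0 
 * q4   q4  q4 
(> = start, * = accepting)

start=q0 accept=q4 q0-a->q1 q0-b->q0 q1-a->q2 q1-b->q0 q2-a->q3 q2-b->q0 q3-a->q4 q3-b->q0 q4-a->q4 q4-b->q4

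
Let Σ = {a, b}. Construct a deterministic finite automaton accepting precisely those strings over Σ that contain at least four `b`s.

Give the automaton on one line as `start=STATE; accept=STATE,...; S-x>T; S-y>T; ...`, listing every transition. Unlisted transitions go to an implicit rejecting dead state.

start=S0; accept=S4,S5; S0-a>S0; S0-b>S1; S1-a>S1; S1-b>S2; S2-a>S2; S2-b>S3; S3-a>S3; S3-b>S4; S4-a>S4; S4-b>S5; S5-a>S5; S5-b>S5

Only the number of `b`s matters, and only up to 5. Make a chain S0 → S1 → S2 → S3 → S4 → S5 advanced by each `b` (with S5 absorbing); every other symbol self-loops. The accepting set is {S4, S5}.
A 6-state machine:
        a   b  
>  S0   S0  S1 
   S1   S1  S2 
   S2   S2  S3 
   S3   S3  S4 
 * S4   S4  S5 
 * S5   S5  S5 
(> = start, * = accepting)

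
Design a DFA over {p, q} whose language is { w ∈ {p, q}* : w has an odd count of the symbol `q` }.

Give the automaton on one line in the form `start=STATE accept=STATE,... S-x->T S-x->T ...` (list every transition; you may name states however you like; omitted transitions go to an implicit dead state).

start=A accept=B A-p->A A-q->B B-p->B B-q->A

Keep the running count of `q`s modulo 2: each `q` advances along the cycle A → B → A while other symbols loop. Accept at B.
With 2 states:
       p  q 
>  A   A  B 
 * B   B  A 
(> = start, * = accepting)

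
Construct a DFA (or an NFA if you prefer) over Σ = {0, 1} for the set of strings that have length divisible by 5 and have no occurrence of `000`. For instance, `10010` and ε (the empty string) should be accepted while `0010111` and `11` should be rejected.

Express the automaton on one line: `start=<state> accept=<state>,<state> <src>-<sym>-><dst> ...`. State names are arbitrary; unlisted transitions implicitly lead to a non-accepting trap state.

start=A accept=A,N,O A-0->B A-1->C B-0->D B-1->E C-0->F C-1->E D-0->G D-1->H E-0->I E-1->H F-0->J F-1->H G-0->G G-1->G H-0->K H-1->L I-0->M I-1->L J-0->G J-1->L K-0->N K-1->A L-0->O L-1->A M-0->G M-1->A N-0->G N-1->C O-0->P O-1->C P-0->G P-1->E

Run two small machines in parallel and take their product. One (5 states) tracks the input length modulo 5; the other (4 states) tracks partial matches of the forbidden pattern `000`. Each combined state is a pair, one component from each; accept when both components accept. Equivalent product states are then merged.
A 16-state machine:
       0  1 
>* A   B  C 
   B   D  E 
   C   F  E 
   D   G  H 
   E   I  H 
   F   J  H 
   G   G  G 
   H   K  L 
   I   M  L 
   J   G  L 
   K   N  A 
   L   O  A 
   M   G  A 
 * N   G  C 
 * O   P  C 
   P   G  E 
(> = start, * = accepting)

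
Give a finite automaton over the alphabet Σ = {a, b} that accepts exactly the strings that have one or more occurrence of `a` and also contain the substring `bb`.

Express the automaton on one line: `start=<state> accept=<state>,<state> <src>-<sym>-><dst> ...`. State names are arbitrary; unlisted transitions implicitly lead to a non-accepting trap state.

start=S0 accept=S5 S0-a->S1 S0-b->S2 S1-a->S1 S1-b->S3 S2-a->S1 S2-b->S4 S3-a->S1 S3-b->S5 S4-a->S5 S4-b->S4 S5-a->S5 S5-b->S5

Build one automaton per condition and run them in lockstep. One (3 states) tracks the count of `a`s, saturating at 2; the other (3 states) tracks whether and how much of `bb` has been seen. Each combined state is a pair, one component from each; accept when both components accept. Equivalent product states are then merged.
        a   b  
>  S0   S1  S2 
   S1   S1  S3 
   S2   S1  S4 
   S3   S1  S5 
   S4   S5  S4 
 * S5   S5  S5 
(> = start, * = accepting)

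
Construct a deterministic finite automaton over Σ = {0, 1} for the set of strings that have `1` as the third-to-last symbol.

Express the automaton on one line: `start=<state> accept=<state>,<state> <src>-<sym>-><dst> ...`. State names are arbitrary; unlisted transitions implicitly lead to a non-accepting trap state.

Because acceptance depends on a position counted from the end, the machine has to buffer the most recent 3 symbols. Make each state the string of the last up-to-3 symbols read; on input `x` shift the window left and append `x`. Accept when the buffered window has length 3 and begins with `1`.
A 15-state machine:
          0    1  
>  S0     S1   S2 
   S1     S3   S4 
   S2     S5   S6 
   S3     S7   S8 
   S4     S9  S10 
   S5    S11  S12 
   S6    S13  S14 
   S7     S7   S8 
   S8     S9  S10 
   S9    S11  S12 
   S10   S13  S14 
 * S11    S7   S8 
 * S12    S9  S10 
 * S13   S11  S12 
 * S14   S13  S14 
(> = start, * = accepting)

start=S0 accept=S11,S12,S13,S14 S0-0->S1 S0-1->S2 S1-0->S3 S1-1->S4 S2-0->S5 S2-1->S6 S3-0->S7 S3-1->S8 S4-0->S9 S4-1->S10 S5-0->S11 S5-1->S12 S6-0->S13 S6-1->S14 S7-0->S7 S7-1->S8 S8-0->S9 S8-1->S10 S9-0->S11 S9-1->S12 S10-0->S13 S10-1->S14 S11-0->S7 S11-1->S8 S12-0->S9 S12-1->S10 S13-0->S11 S13-1->S12 S14-0->S13 S14-1->S14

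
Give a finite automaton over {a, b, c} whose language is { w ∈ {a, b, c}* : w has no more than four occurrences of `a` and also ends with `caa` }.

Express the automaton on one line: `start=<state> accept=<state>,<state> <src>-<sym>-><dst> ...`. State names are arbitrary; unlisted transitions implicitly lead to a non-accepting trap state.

start=q0 accept=q9,q11 q0-a->q1 q0-b->q0 q0-c->q2 q1-a->q3 q1-b->q1 q1-c->q4 q2-a->q5 q2-b->q0 q2-c->q2 q3-a->q6 q3-b->q3 q3-c->q7 q4-a->q8 q4-b->q1 q4-c->q4 q5-a->q9 q5-b->q1 q5-c->q4 q6-a->q6 q6-b->q6 q6-c->q6 q7-a->q10 q7-b->q3 q7-c->q7 q8-a->q11 q8-b->q3 q8-c->q7 q9-a->q6 q9-b->q3 q9-c->q7 q10-a->q11 q10-b->q6 q10-c->q6 q11-a->q6 q11-b->q6 q11-c->q6

Run two small machines in parallel and take their product. The first has 6 states tracking the count of `a`s, saturating at 5; the second has 4 states tracking how much of the suffix `caa` has currently been matched. A product state is a pair (one from each), accepting exactly when both do. Equivalent product states are then merged.
A 12-state machine:
          a    b    c  
>  q0     q1   q0   q2 
   q1     q3   q1   q4 
   q2     q5   q0   q2 
   q3     q6   q3   q7 
   q4     q8   q1   q4 
   q5     q9   q1   q4 
   q6     q6   q6   q6 
   q7    q10   q3   q7 
   q8    q11   q3   q7 
 * q9     q6   q3   q7 
   q10   q11   q6   q6 
 * q11    q6   q6   q6 
(> = start, * = accepting)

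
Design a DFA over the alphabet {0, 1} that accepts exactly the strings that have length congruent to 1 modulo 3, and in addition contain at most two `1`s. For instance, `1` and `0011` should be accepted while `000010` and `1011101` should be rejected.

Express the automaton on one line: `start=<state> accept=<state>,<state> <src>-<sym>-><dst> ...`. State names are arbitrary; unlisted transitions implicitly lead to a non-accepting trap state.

Run two small machines in parallel and take their product. The first has 3 states tracking the input length modulo 3; the second has 4 states tracking the count of `1`s, saturating at 3. A product state is a pair (one from each), accepting exactly when both do. Equivalent product states are then merged.
10 states suffice.
        0   1  
>  q0   q1  q2 
 * q1   q3  q4 
 * q2   q4  q5 
   q3   q0  q6 
   q4   q6  q7 
   q5   q7  q8 
   q6   q2  q9 
   q7   q9  q8 
   q8   q8  q8 
 * q9   q5  q8 
(> = start, * = accepting)

start=q0 accept=q1,q2,q9 q0-0->q1 q0-1->q2 q1-0->q3 q1-1->q4 q2-0->q4 q2-1->q5 q3-0->q0 q3-1->q6 q4-0->q6 q4-1->q7 q5-0->q7 q5-1->q8 q6-0->q2 q6-1->q9 q7-0->q9 q7-1->q8 q8-0->q8 q8-1->q8 q9-0->q5 q9-1->q8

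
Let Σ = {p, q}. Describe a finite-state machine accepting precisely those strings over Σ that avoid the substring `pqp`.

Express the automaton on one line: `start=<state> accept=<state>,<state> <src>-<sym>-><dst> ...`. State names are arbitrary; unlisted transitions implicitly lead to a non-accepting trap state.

This is the complement of 'contains `pqp`'. Use the same substring-matching states — S0 through S3 holding how much of `pqp` has just been matched — but flip the accepting set: everything except the trap S3 accepts.
A 4-state machine:
        p   q  
>* S0   S1  S0 
 * S1   S1  S2 
 * S2   S3  S0 
   S3   S3  S3 
(> = start, * = accepting)

start=S0 accept=S0,S1,S2 S0-p->S1 S0-q->S0 S1-p->S1 S1-q->S2 S2-p->S3 S2-q->S0 S3-p->S3 S3-q->S3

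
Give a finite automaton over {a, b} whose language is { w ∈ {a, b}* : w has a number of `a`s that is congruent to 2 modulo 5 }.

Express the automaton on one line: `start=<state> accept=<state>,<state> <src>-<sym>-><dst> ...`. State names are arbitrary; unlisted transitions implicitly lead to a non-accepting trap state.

start=q0 accept=q2 q0-a->q1 q0-b->q0 q1-a->q2 q1-b->q1 q2-a->q3 q2-b->q2 q3-a->q4 q3-b->q3 q4-a->q0 q4-b->q4

The only thing that matters is how many `a`s have appeared, reduced mod 5. Use one state per residue: q0 for 0, …, q4 for 4. Reading `a` moves to the next residue; anything else stays put. q2 is accepting.
With 5 states:
        a   b  
>  q0   q1  q0 
   q1   q2  q1 
 * q2   q3  q2 
   q3   q4  q3 
   q4   q0  q4 
(> = start, * = accepting)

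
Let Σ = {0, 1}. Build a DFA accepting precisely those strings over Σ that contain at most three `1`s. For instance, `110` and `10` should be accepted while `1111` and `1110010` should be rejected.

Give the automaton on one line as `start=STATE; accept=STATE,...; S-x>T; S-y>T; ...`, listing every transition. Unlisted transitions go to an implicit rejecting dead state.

start=A; accept=A,B,C,D; A-0>A; A-1>B; B-0>B; B-1>C; C-0>C; C-1>D; D-0>D; D-1>E; E-0>E; E-1>E

Count `1`s, saturating at 4: states A through D mean 0 through 3 `1`s seen; E means more than 3. Each `1` increments (capped at E); other symbols loop. Accept from {A, B, C, D}.
       0  1 
>* A   A  B 
 * B   B  C 
 * C   C  D 
 * D   D  E 
   E   E  E 
(> = start, * = accepting)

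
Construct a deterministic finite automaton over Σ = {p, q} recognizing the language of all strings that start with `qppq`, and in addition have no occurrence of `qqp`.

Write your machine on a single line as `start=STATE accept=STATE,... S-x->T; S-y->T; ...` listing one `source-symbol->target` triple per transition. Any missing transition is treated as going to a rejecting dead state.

start=s0; accept=s5,s6,s7; s0-p->s1; s0-q->s2; s1-p->s1; s1-q->s1; s2-p->s3; s2-q->s1; s3-p->s4; s3-q->s1; s4-p->s1; s4-q->s5; s5-p->s6; s5-q->s7; s6-p->s6; s6-q->s5; s7-p->s1; s7-q->s7

Run two small machines in parallel and take their product. One (6 states) tracks whether the input so far still matches the prefix `qppq`; the other (4 states) tracks partial matches of the forbidden pattern `qqp`. Each combined state is a pair, one component from each; accept when both components accept. Equivalent product states are then merged.
With 8 states:
        p   q  
>  s0   s1  s2 
   s1   s1  s1 
   s2   s3  s1 
   s3   s4  s1 
   s4   s1  s5 
 * s5   s6  s7 
 * s6   s6  s5 
 * s7   s1  s7 
(> = start, * = accepting)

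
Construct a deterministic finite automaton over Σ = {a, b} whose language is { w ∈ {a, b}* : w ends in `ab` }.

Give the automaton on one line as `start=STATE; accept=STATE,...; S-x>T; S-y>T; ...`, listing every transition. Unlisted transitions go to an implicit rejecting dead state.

Let each state record the length of the longest suffix of the input read so far that is also a prefix of `ab`. s1 means the last symbol is `a`; s2 means the last 2 symbols are `ab`. Accept only at s2, where the string currently ends in `ab`.
With 3 states:
        a   b  
>  s0   s1  s0 
   s1   s1  s2 
 * s2   s1  s0 
(> = start, * = accepting)

start=s0; accept=s2; s0-a>s1; s0-b>s0; s1-a>s1; s1-b>s2; s2-a>s1; s2-b>s0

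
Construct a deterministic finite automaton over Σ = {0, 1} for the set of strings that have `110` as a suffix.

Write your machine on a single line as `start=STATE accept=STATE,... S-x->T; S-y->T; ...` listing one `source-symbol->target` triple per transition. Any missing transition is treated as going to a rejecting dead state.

start=S0; accept=S3; S0-0->S0; S0-1->S1; S1-0->S0; S1-1->S2; S2-0->S3; S2-1->S2; S3-0->S0; S3-1->S1

Remember how much of `110` the current input suffix matches. State S0 means no match yet; S1 means the last symbol is `1`; S2 means the last 2 symbols are `11`; S3 means the last 3 symbols are `110`. Only S3 accepts. On a mismatch, fall back to the longest proper suffix that is still a prefix of `110`.
4 states suffice.
        0   1  
>  S0   S0  S1 
   S1   S0  S2 
   S2   S3  S2 
 * S3   S0  S1 
(> = start, * = accepting)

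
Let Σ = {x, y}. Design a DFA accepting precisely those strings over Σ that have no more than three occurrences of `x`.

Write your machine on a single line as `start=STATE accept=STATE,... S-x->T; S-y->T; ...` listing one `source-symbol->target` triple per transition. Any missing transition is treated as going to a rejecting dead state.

Only the number of `x`s matters, and only up to 4. Make a chain q0 → q1 → q2 → q3 → q4 advanced by each `x` (with q4 absorbing); every other symbol self-loops. The accepting set is {q0, q1, q2, q3}.
        x   y  
>* q0   q1  q0 
 * q1   q2  q1 
 * q2   q3  q2 
 * q3   q4  q3 
   q4   q4  q4 
(> = start, * = accepting)

start=q0; accept=q0,q1,q2,q3; q0-x->q1; q0-y->q0; q1-x->q2; q1-y->q1; q2-x->q3; q2-y->q2; q3-x->q4; q3-y->q3; q4-x->q4; q4-y->q4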